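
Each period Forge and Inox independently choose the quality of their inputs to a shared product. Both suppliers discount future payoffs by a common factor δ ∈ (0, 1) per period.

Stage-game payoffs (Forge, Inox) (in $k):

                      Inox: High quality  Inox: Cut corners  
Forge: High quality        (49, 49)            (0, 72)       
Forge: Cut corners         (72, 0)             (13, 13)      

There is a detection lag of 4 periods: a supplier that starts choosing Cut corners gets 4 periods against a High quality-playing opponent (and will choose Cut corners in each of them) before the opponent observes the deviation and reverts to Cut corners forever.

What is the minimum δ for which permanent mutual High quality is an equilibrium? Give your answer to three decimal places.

0.790

Deviating for the 4 undetected periods gains 72−49 = 23 per period over cooperation, then loses 49−13 = 36 per period forever once punishment starts.
Gain: 23(1 + δ + … + δ^3); loss: 36·δ^4/(1−δ).
No profitable deviation ⇔ 23(1−δ^4) ≤ 36·δ^4, i.e. δ^4 ≥ 23/(23+36) = 23/59.
Hence δ ≥ (23/59)^(1/4) ≈ 0.790.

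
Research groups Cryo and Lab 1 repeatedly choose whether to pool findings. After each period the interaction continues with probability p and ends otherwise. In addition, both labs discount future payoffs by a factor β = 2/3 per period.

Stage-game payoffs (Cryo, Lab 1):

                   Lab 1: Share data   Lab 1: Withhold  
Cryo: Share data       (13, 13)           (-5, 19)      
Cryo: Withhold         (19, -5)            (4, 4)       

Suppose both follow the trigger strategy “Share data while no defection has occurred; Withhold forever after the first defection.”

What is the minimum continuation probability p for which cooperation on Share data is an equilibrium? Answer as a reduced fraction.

Expected continuation weight on next period's payoff is β·p = 2/3·p, which plays the role of the discount factor.
Cooperation requires 2/3·p ≥ (19−13)/(19−4) = 2/5, hence p ≥ 3/5.

3/5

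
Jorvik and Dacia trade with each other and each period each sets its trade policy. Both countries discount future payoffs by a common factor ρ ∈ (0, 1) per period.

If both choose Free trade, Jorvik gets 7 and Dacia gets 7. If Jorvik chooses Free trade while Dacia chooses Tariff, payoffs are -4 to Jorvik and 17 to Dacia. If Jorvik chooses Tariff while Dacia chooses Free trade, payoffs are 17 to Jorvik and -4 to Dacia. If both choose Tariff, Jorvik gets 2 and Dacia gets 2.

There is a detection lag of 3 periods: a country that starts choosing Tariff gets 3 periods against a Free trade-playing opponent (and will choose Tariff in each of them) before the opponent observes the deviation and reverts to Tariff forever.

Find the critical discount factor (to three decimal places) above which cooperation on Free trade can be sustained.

A deviator earns 17 for 3 periods, then 2 forever; cooperating earns 7 forever. Multiplying the IC by (1−ρ):
7 ≥ 17(1−ρ^3) + 2ρ^3, so 15·ρ^3 ≥ 10 and ρ^3 ≥ 2/3.
ρ ≥ (2/3)^(1/3) ≈ 0.874.

0.874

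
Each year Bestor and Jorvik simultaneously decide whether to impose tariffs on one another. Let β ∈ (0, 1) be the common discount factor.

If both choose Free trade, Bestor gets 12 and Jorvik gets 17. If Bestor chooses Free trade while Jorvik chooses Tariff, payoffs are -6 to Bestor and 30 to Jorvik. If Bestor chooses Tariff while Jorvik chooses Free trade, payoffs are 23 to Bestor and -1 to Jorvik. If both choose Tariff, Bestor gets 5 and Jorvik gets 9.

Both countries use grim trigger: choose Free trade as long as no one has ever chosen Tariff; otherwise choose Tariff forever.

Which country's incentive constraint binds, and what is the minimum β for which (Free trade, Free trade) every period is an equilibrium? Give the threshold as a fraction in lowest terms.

Jorvik; β ≥ 13/21

For Bestor: deviation gain 23−12 = 11, per-period punishment loss 12−5 = 7. IC gives β ≥ 11/18.
For Jorvik: gain 13, loss 8 per period, so β ≥ 13/21.
The tighter constraint is Jorvik's, so cooperation needs β ≥ 13/21.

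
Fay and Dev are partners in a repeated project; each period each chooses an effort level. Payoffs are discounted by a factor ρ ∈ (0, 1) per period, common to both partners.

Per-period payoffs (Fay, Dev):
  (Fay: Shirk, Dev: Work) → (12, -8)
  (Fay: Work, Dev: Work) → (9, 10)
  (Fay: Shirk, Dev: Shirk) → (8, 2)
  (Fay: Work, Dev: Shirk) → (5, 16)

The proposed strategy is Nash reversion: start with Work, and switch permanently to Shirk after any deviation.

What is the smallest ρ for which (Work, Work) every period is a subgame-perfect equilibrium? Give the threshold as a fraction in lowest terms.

For Fay: deviation gain 12−9 = 3, per-period punishment loss 9−8 = 1. IC gives ρ ≥ 3/4.
For Dev: gain 6, loss 8 per period, so ρ ≥ 6/14 = 3/7.
The tighter constraint is Fay's, so cooperation needs ρ ≥ 3/4.

3/4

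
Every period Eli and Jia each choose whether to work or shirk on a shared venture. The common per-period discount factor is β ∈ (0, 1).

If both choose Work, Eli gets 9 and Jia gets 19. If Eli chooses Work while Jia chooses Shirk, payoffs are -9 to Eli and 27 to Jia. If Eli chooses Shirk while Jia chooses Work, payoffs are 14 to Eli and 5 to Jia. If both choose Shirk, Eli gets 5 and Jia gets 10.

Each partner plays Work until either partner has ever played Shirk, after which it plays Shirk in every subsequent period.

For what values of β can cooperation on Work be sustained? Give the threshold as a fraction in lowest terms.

Eli's threshold: (14−9)/(14−5) = 5/9.
Jia's threshold: (27−19)/(27−10) = 8/17.
5/9 > 8/17, so Eli binds and β* = 5/9.

5/9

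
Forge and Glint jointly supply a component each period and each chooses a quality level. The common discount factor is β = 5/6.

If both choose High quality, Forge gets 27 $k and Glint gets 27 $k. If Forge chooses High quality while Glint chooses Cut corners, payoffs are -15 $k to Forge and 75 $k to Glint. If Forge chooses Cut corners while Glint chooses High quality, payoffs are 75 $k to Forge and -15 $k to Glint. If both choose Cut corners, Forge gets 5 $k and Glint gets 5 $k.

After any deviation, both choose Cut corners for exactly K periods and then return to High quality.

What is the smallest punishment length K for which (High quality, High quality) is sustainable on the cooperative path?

4

Need Σ_{k=1}^{K} β^k ≥ (75−27)/(27−5) = 2.1818 at β = 5/6.
At K = 3 the sum is 2.1065 < 2.1818; at K = 4 it is 2.5887 ≥ 2.1818.
So the minimum punishment length is K = 4.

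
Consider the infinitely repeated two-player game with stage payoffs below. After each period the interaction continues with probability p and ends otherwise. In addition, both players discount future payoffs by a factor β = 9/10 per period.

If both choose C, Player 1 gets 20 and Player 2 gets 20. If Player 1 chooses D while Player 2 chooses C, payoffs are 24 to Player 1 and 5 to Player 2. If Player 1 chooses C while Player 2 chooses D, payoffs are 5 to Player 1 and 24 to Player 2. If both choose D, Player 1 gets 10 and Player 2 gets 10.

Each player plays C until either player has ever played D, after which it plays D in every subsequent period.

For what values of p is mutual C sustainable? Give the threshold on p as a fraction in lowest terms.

With continuation probability p and discount β, the effective per-period discount factor is βp.
Grim-trigger IC: βp ≥ (24−20)/(24−10) = 2/7.
So p ≥ (2/7)/(9/10) = 20/63.

20/63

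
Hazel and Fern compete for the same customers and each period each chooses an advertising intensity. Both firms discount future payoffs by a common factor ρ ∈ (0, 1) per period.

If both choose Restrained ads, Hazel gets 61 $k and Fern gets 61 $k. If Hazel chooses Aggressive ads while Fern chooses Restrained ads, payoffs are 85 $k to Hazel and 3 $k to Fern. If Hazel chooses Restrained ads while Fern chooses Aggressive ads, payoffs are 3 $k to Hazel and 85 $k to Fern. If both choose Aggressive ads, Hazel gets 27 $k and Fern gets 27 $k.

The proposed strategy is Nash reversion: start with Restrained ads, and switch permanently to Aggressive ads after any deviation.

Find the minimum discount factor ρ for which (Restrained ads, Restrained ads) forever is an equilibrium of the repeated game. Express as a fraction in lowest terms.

Cooperation forever yields 61 each period: 61/(1−ρ).
Deviating yields 85 once, then 27 forever: 85 + 27ρ/(1−ρ).
No profitable deviation requires 61/(1−ρ) ≥ 85 + 27ρ/(1−ρ).
Multiplying by (1−ρ): 61 ≥ 85(1−ρ) + 27ρ = 85 − 58ρ.
So 58ρ ≥ 24, i.e. ρ ≥ 24/58 = 12/29.

12/29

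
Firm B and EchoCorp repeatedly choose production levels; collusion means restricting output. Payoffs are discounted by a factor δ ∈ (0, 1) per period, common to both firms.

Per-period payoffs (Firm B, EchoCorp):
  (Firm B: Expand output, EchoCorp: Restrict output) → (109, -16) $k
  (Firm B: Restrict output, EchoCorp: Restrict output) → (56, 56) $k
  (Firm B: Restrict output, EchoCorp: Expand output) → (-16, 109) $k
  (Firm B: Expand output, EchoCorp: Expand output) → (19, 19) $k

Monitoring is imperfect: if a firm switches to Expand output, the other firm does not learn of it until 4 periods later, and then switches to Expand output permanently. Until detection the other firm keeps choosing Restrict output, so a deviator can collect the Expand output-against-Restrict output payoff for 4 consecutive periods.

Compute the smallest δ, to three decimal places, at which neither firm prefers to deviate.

The best deviation is to choose Expand output for all 4 undetected periods, earning 109 each, then 19 forever once detected.
Deviation value: 109(1−δ^4)/(1−δ) + 19δ^4/(1−δ); cooperation value: 56/(1−δ).
IC: 56 ≥ 109(1−δ^4) + 19δ^4 = 109 − 90δ^4.
So δ^4 ≥ 53/90, giving δ ≥ (53/90)^(1/4) ≈ 0.876.

0.876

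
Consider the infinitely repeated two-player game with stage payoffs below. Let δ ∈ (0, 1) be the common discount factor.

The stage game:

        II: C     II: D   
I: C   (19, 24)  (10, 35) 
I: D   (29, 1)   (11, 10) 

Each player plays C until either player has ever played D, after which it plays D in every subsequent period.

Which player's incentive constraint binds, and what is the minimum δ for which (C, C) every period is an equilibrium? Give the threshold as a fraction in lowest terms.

I; δ ≥ 5/9

For I: deviation gain 29−19 = 10, per-period punishment loss 19−11 = 8. IC gives δ ≥ 10/18 = 5/9.
For II: gain 11, loss 14 per period, so δ ≥ 11/25.
The tighter constraint is I's, so cooperation needs δ ≥ 5/9.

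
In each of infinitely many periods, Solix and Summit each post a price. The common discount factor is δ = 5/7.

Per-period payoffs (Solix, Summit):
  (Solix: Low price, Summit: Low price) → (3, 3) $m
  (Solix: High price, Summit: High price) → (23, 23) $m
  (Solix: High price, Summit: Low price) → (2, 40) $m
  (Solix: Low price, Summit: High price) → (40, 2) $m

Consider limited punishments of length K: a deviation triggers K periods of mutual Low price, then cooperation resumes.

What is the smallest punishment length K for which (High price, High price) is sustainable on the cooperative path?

Need Σ_{k=1}^{K} δ^k ≥ (40−23)/(23−3) = 0.8500 at δ = 5/7.
At K = 1 the sum is 0.7143 < 0.8500; at K = 2 it is 1.2245 ≥ 0.8500.
So the minimum punishment length is K = 2.

2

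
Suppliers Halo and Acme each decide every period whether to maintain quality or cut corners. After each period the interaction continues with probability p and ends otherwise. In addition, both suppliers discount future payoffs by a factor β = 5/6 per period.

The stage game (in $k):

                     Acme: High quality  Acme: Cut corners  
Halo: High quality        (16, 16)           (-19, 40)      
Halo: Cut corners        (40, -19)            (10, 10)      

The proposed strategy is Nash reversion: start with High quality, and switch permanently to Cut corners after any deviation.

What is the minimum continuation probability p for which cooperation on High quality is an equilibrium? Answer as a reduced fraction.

Expected continuation weight on next period's payoff is β·p = 5/6·p, which plays the role of the discount factor.
Cooperation requires 5/6·p ≥ (40−16)/(40−10) = 4/5, hence p ≥ 24/25.

24/25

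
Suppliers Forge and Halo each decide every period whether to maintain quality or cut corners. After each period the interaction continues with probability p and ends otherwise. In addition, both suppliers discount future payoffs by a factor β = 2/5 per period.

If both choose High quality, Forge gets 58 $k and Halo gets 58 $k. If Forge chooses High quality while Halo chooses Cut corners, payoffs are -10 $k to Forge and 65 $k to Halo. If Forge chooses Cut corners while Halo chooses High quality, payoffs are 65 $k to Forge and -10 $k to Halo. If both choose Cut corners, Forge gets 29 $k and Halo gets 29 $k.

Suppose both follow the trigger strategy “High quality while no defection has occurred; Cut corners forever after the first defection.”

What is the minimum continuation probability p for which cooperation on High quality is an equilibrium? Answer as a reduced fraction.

Expected continuation weight on next period's payoff is β·p = 2/5·p, which plays the role of the discount factor.
Cooperation requires 2/5·p ≥ (65−58)/(65−29) = 7/36, hence p ≥ 35/72.

35/72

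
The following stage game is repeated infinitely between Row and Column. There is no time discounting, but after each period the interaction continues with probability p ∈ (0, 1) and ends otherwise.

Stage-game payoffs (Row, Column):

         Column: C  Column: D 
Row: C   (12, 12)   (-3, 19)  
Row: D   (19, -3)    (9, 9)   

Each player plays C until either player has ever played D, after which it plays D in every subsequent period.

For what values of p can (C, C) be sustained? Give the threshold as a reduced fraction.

Expected cooperation value is 12 + p·12 + p²·12 + … = 12/(1−p); deviation gives 19 + p·9/(1−p).
12 ≥ 19(1−p) + 9p ⇒ 10p ≥ 7 ⇒ p ≥ 7/10.

7/10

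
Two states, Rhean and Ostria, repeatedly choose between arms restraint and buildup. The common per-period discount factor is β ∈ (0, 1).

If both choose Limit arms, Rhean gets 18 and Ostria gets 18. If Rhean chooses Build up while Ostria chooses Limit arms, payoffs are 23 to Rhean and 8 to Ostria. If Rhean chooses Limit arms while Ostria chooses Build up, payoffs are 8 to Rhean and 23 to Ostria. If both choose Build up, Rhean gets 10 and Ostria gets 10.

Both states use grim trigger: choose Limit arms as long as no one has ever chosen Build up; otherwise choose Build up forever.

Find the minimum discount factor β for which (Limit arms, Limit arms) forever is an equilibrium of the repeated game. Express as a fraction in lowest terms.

5/13

Cooperation forever yields 18 each period: 18/(1−β).
Deviating yields 23 once, then 10 forever: 23 + 10β/(1−β).
No profitable deviation requires 18/(1−β) ≥ 23 + 10β/(1−β).
Multiplying by (1−β): 18 ≥ 23(1−β) + 10β = 23 − 13β.
So 13β ≥ 5, i.e. β ≥ 5/13.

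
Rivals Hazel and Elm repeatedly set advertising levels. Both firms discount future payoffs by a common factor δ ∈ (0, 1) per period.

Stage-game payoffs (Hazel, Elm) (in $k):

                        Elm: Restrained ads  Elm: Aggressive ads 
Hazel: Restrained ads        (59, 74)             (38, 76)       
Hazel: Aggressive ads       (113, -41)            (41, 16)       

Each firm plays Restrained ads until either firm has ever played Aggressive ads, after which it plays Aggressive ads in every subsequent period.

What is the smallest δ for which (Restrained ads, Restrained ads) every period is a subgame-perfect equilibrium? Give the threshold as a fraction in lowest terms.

3/4

Hazel: cooperation gives 59 each period; deviation gives 113 once then 41 forever.
  59/(1−δ) ≥ 113 + 41δ/(1−δ) ⇒ δ ≥ 54/72 = 3/4.
Elm: cooperation gives 74 each period; deviation gives 76 once then 16 forever.
  δ ≥ 2/60 = 1/30.
Both must hold, so the binding constraint is Hazel's: δ ≥ 3/4.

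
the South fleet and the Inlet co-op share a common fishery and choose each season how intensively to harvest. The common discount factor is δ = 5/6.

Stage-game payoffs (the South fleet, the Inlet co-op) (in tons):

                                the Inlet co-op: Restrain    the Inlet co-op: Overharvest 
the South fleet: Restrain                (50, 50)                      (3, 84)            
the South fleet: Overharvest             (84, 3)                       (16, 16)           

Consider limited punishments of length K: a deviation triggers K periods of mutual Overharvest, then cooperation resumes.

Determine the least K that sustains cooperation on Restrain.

Need Σ_{k=1}^{K} δ^k ≥ (84−50)/(50−16) = 1.0000 at δ = 5/6.
At K = 1 the sum is 0.8333 < 1.0000; at K = 2 it is 1.5278 ≥ 1.0000.
So the minimum punishment length is K = 2.

2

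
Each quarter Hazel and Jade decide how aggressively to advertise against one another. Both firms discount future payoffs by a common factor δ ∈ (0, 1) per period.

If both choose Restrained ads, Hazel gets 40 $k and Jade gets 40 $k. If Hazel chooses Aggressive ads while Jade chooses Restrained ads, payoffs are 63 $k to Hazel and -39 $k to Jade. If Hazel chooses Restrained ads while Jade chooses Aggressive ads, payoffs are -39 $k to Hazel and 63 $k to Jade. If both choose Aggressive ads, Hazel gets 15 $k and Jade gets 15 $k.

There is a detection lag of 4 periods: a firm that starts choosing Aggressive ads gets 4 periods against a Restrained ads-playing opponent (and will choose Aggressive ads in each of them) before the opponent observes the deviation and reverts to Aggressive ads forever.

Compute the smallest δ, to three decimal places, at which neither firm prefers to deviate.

0.832

A deviator earns 63 for 4 periods, then 15 forever; cooperating earns 40 forever. Multiplying the IC by (1−δ):
40 ≥ 63(1−δ^4) + 15δ^4, so 48·δ^4 ≥ 23 and δ^4 ≥ 23/48.
δ ≥ (23/48)^(1/4) ≈ 0.832.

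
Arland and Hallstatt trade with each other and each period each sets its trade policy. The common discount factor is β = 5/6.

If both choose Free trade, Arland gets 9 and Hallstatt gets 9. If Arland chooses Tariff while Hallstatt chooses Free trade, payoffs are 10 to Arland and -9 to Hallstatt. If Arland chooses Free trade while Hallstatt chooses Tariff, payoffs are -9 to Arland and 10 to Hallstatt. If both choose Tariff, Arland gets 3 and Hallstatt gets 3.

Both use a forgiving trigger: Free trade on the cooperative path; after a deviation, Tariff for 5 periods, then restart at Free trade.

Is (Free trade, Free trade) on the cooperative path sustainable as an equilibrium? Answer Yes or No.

Yes

Comparing payoff streams over the 6 periods until play realigns: cooperate → 9(1+β+…+β^5); deviate → 10 + 3(β+…+β^5).
Cooperation is sustained iff (9−3)(β+…+β^5) ≥ 10−9.
β+…+β^5 = 5/6·(1−(5/6)^5)/(1−5/6) = 2.9906, and (10−9)/(9−3) = 0.1667.
2.9906 ≥ 0.1667, so cooperation is sustainable.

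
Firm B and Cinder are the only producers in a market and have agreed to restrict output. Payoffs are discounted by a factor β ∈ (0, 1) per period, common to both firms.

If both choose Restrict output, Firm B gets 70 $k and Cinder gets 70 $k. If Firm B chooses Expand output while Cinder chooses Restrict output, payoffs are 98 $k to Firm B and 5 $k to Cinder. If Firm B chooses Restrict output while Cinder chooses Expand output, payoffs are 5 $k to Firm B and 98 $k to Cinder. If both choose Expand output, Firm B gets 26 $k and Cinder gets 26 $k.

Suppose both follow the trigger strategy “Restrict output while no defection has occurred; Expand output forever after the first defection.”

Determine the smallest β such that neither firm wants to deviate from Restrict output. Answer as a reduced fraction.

Under grim trigger the critical discount factor is (T−C)/(T−P) with T = 98, C = 70, P = 26.
β* = (98−70)/(98−26) = 28/72 = 7/18.

7/18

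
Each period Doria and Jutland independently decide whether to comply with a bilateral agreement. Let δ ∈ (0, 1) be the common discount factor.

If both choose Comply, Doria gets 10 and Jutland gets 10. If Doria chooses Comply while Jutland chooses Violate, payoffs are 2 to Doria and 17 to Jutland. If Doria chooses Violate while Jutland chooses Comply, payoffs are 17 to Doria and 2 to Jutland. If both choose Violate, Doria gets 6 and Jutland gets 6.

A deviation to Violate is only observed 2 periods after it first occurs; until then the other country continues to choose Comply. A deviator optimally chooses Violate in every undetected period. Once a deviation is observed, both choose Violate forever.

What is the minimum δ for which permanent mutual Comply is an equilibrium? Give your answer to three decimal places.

Deviating for the 2 undetected periods gains 17−10 = 7 per period over cooperation, then loses 10−6 = 4 per period forever once punishment starts.
Gain: 7(1 + δ + … + δ^1); loss: 4·δ^2/(1−δ).
No profitable deviation ⇔ 7(1−δ^2) ≤ 4·δ^2, i.e. δ^2 ≥ 7/(7+4) = 7/11.
Hence δ ≥ (7/11)^(1/2) ≈ 0.798.

0.798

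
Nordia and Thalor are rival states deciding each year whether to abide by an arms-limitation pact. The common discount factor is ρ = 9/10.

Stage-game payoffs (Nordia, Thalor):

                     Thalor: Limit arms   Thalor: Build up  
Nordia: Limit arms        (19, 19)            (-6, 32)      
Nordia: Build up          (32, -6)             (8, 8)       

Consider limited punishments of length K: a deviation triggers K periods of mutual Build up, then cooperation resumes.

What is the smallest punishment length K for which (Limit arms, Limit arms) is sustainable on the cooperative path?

IC: ρ(1−ρ^K)/(1−ρ) ≥ (32−19)/(19−8) = 13/11.
With ρ = 9/10: need 1 − ρ^K ≥ 13/11·(1−9/10)/(9/10), i.e. ρ^K ≤ 0.8687.
Since (9/10)^1 = 0.9000 and (9/10)^2 = 0.8100, the smallest such K is 2.

2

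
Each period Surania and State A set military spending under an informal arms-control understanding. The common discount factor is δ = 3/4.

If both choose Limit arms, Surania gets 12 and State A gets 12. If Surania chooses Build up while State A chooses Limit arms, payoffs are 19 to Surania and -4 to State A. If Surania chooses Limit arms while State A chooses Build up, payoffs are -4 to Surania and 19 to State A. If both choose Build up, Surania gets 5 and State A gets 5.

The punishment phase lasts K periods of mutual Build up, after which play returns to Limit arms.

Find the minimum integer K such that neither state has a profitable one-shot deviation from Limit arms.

No profitable deviation requires (12−5)(δ+…+δ^K) ≥ 19−12, i.e. δ+…+δ^K ≥ 1 ≈ 1.0000.
With δ = 3/4, the partial sums are K=1: 0.7500, K=2: 1.3125.
K = 2 is the first length at which the sum reaches 1.0000.

2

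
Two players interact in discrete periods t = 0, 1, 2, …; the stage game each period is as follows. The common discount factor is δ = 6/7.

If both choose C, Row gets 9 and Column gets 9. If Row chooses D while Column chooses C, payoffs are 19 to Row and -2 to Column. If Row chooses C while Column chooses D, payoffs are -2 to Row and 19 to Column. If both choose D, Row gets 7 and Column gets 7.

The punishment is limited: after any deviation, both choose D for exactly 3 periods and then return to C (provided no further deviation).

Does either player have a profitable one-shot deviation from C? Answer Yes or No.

Yes

IC: δ+…+δ^3 ≥ (19−9)/(9−7) = 5.
At δ = 6/7: partial sum = 2.2216 < 5.0000. Cooperation not sustainable.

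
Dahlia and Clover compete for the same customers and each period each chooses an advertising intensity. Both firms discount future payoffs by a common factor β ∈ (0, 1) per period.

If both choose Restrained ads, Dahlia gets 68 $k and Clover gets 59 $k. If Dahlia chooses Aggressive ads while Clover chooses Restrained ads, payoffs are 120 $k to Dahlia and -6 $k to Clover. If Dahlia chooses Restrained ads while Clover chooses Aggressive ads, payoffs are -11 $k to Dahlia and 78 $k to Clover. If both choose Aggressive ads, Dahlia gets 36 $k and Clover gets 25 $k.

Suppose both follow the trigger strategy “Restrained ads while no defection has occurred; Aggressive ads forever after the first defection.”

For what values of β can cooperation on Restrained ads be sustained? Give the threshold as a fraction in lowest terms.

Dahlia: cooperation gives 68 each period; deviation gives 120 once then 36 forever.
  68/(1−β) ≥ 120 + 36β/(1−β) ⇒ β ≥ 52/84 = 13/21.
Clover: cooperation gives 59 each period; deviation gives 78 once then 25 forever.
  β ≥ 19/53.
Both must hold, so the binding constraint is Dahlia's: β ≥ 13/21.

13/21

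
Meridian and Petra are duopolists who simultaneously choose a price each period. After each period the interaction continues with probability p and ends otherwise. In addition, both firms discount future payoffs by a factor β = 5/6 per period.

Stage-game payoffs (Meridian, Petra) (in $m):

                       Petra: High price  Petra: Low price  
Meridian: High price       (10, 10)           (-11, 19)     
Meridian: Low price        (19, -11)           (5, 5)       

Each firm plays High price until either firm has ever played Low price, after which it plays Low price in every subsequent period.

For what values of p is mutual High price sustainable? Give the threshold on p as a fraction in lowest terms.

Expected continuation weight on next period's payoff is β·p = 5/6·p, which plays the role of the discount factor.
Cooperation requires 5/6·p ≥ (19−10)/(19−5) = 9/14, hence p ≥ 27/35.

27/35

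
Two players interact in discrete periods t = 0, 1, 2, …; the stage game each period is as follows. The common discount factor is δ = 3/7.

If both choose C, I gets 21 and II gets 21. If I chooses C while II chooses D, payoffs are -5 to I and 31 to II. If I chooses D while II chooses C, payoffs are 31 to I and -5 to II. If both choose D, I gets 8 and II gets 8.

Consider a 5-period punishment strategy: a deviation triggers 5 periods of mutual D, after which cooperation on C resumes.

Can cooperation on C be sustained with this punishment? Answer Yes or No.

A one-shot deviation gives 31 now, then 8 for 5 periods, then back to 21.
Gain from deviating: (31−21) today; loss: (21−8) in each of the next 5 periods.
No-deviation condition: (21−8)(δ+…+δ^5) ≥ 31−21, i.e. δ+…+δ^5 ≥ 10/13.
At δ = 3/7: δ+…+δ^5 = 0.7392 < 0.7692.
So cooperation is not sustainable.

No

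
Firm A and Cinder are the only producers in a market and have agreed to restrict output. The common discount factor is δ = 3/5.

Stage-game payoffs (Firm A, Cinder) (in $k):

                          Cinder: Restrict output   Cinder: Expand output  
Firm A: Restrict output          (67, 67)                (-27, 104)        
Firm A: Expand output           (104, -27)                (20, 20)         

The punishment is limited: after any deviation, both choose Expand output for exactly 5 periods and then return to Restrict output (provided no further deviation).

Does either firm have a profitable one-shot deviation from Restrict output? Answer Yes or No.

A one-shot deviation gives 104 now, then 20 for 5 periods, then back to 67.
Gain from deviating: (104−67) today; loss: (67−20) in each of the next 5 periods.
No-deviation condition: (67−20)(δ+…+δ^5) ≥ 104−67, i.e. δ+…+δ^5 ≥ 37/47.
At δ = 3/5: δ+…+δ^5 = 1.3834 ≥ 0.7872.
So cooperation is sustainable.

No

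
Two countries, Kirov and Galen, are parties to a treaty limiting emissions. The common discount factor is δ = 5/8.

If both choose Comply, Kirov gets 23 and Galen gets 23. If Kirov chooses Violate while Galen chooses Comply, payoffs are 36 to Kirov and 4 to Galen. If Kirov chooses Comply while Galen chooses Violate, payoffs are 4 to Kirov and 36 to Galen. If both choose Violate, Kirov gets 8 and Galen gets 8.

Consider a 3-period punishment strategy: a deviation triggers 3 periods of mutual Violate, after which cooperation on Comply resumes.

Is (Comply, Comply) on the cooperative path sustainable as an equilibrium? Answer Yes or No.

Yes

A one-shot deviation gives 36 now, then 8 for 3 periods, then back to 23.
Gain from deviating: (36−23) today; loss: (23−8) in each of the next 3 periods.
No-deviation condition: (23−8)(δ+…+δ^3) ≥ 36−23, i.e. δ+…+δ^3 ≥ 13/15.
At δ = 5/8: δ+…+δ^3 = 1.2598 ≥ 0.8667.
So cooperation is sustainable.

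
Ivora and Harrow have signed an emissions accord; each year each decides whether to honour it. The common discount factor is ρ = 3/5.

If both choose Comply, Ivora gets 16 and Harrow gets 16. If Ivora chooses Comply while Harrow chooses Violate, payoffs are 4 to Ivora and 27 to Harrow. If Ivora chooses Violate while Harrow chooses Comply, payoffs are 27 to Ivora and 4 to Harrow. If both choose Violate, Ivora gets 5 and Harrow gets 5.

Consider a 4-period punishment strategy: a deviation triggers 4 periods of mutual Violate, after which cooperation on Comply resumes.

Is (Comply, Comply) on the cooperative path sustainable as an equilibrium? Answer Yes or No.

Yes

Comparing payoff streams over the 5 periods until play realigns: cooperate → 16(1+ρ+…+ρ^4); deviate → 27 + 5(ρ+…+ρ^4).
Cooperation is sustained iff (16−5)(ρ+…+ρ^4) ≥ 27−16.
ρ+…+ρ^4 = 3/5·(1−(3/5)^4)/(1−3/5) = 1.3056, and (27−16)/(16−5) = 1.0000.
1.3056 ≥ 1.0000, so cooperation is sustainable.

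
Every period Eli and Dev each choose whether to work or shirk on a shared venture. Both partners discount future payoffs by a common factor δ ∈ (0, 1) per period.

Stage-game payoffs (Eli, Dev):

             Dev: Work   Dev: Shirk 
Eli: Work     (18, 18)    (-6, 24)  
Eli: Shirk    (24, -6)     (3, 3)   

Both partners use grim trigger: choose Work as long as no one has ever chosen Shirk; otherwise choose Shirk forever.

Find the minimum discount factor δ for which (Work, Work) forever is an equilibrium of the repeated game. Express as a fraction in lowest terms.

One-period gain from deviating is 24 − 18 = 6. The loss is 18 − 3 = 15 in every subsequent period, with present value 15·δ/(1−δ).
Deviation is unprofitable when 15·δ/(1−δ) ≥ 6, i.e. δ/(1−δ) ≥ 2/5.
Equivalently δ ≥ 6/(6+15) = 2/7.

2/7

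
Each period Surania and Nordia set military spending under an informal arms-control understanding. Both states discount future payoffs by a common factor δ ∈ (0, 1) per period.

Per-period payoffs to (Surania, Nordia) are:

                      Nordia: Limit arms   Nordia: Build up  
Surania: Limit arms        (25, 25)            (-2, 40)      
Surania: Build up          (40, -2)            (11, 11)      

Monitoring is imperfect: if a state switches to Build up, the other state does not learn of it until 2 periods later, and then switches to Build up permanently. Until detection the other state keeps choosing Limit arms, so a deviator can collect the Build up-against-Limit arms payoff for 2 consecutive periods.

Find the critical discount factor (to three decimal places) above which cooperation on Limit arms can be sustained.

A deviator earns 40 for 2 periods, then 11 forever; cooperating earns 25 forever. Multiplying the IC by (1−δ):
25 ≥ 40(1−δ^2) + 11δ^2, so 29·δ^2 ≥ 15 and δ^2 ≥ 15/29.
δ ≥ (15/29)^(1/2) ≈ 0.719.

0.719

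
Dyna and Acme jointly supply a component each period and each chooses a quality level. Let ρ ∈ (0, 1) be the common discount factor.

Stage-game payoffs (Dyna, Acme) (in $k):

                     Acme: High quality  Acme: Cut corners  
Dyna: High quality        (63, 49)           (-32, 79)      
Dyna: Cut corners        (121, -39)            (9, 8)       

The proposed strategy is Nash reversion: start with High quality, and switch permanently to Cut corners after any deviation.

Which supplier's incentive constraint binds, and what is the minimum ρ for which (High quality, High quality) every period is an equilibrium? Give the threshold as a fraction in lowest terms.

Dyna's threshold: (121−63)/(121−9) = 29/56.
Acme's threshold: (79−49)/(79−8) = 30/71.
29/56 > 30/71, so Dyna binds and ρ* = 29/56.

Dyna; ρ ≥ 29/56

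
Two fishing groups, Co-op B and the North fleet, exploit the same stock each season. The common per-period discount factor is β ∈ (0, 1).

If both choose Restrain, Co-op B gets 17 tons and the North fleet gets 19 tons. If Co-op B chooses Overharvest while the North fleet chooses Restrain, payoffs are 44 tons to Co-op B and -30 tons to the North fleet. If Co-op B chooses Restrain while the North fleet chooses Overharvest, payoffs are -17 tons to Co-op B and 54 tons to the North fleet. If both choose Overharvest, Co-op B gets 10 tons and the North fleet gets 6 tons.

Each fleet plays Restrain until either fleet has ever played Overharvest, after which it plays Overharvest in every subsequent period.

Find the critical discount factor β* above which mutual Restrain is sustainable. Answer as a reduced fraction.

27/34

Co-op B: cooperation gives 17 each period; deviation gives 44 once then 10 forever.
  17/(1−β) ≥ 44 + 10β/(1−β) ⇒ β ≥ 27/34.
the North fleet: cooperation gives 19 each period; deviation gives 54 once then 6 forever.
  β ≥ 35/48.
Both must hold, so the binding constraint is Co-op B's: β ≥ 27/34.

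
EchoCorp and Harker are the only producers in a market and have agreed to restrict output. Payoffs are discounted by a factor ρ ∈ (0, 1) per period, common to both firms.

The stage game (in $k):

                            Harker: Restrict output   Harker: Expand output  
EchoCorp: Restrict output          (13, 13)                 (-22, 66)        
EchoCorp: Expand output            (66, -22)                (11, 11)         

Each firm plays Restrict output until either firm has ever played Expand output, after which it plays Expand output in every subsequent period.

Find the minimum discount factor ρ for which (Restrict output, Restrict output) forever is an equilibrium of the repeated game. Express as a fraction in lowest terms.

13/(1−ρ) ≥ 66 + 11ρ/(1−ρ)
13 ≥ 66 − 55ρ
ρ ≥ 53/55.

53/55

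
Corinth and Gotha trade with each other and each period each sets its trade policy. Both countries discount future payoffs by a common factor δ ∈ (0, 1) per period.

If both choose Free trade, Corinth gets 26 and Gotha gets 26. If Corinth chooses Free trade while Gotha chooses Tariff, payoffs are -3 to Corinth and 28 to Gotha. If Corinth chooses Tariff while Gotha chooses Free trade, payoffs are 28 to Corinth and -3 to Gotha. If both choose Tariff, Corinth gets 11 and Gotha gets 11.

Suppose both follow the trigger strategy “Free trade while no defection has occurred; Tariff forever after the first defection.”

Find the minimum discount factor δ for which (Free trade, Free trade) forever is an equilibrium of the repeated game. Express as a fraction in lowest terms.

2/17

26/(1−δ) ≥ 28 + 11δ/(1−δ)
26 ≥ 28 − 17δ
δ ≥ 2/17.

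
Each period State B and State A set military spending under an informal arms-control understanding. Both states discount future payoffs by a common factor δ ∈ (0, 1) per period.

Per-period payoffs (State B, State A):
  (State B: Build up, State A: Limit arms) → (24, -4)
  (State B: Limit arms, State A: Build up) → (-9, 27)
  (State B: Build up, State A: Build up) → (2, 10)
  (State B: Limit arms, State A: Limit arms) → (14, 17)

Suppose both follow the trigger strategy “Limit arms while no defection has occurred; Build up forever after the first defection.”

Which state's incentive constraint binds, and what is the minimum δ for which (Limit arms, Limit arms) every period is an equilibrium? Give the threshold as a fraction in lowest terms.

State A; δ ≥ 10/17

For State B: deviation gain 24−14 = 10, per-period punishment loss 14−2 = 12. IC gives δ ≥ 10/22 = 5/11.
For State A: gain 10, loss 7 per period, so δ ≥ 10/17.
The tighter constraint is State A's, so cooperation needs δ ≥ 10/17.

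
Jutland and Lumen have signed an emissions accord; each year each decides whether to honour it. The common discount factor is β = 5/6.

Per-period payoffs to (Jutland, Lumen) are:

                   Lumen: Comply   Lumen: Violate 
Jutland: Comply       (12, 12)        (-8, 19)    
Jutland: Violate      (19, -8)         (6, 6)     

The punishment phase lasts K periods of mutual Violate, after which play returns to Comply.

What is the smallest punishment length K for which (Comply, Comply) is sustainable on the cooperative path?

IC: β(1−β^K)/(1−β) ≥ (19−12)/(12−6) = 7/6.
With β = 5/6: need 1 − β^K ≥ 7/6·(1−5/6)/(5/6), i.e. β^K ≤ 0.7667.
Since (5/6)^1 = 0.8333 and (5/6)^2 = 0.6944, the smallest such K is 2.

2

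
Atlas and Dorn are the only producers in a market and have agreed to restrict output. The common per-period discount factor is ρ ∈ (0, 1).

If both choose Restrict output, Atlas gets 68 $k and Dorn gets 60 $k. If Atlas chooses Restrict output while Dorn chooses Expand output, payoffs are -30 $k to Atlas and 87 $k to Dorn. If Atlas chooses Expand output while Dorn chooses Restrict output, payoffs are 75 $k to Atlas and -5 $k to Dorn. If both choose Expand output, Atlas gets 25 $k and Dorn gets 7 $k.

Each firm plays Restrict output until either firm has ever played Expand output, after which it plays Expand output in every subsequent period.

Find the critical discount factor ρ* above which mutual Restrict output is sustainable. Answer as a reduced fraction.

For Atlas: deviation gain 75−68 = 7, per-period punishment loss 68−25 = 43. IC gives ρ ≥ 7/50.
For Dorn: gain 27, loss 53 per period, so ρ ≥ 27/80.
The tighter constraint is Dorn's, so cooperation needs ρ ≥ 27/80.

27/80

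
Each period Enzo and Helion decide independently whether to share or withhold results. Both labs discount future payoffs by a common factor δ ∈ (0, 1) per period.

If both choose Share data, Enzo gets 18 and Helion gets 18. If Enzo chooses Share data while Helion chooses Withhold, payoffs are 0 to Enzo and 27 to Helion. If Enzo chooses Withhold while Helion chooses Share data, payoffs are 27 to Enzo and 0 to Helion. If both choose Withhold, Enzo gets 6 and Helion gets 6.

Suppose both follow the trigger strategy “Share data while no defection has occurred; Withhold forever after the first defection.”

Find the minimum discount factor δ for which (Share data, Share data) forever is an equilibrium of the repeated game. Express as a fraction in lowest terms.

3/7

One-period gain from deviating is 27 − 18 = 9. The loss is 18 − 6 = 12 in every subsequent period, with present value 12·δ/(1−δ).
Deviation is unprofitable when 12·δ/(1−δ) ≥ 9, i.e. δ/(1−δ) ≥ 3/4.
Equivalently δ ≥ 9/(9+12) = 3/7.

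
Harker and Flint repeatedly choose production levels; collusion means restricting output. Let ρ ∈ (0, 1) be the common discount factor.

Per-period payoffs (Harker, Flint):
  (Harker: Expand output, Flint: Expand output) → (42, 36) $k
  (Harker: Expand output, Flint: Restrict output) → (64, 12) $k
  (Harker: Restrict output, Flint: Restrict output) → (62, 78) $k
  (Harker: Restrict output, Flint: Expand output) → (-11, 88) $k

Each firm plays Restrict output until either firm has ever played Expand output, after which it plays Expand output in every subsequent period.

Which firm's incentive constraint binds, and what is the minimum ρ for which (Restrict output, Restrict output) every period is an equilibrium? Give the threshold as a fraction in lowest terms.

Flint; ρ ≥ 5/26

Harker's threshold: (64−62)/(64−42) = 1/11.
Flint's threshold: (88−78)/(88−36) = 5/26.
1/11 < 5/26, so Flint binds and ρ* = 5/26.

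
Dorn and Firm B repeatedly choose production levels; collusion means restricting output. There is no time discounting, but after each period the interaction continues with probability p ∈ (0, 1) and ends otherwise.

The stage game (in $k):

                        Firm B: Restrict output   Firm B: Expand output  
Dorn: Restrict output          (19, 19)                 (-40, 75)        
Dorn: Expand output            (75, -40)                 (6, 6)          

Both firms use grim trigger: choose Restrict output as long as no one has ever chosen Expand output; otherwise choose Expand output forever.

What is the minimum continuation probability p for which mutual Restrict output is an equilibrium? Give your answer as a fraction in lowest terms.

With no time discounting, the continuation probability p plays the role of the discount factor.
Grim-trigger IC: 19/(1−p) ≥ 75 + 6p/(1−p) ⇒ p ≥ (75−19)/(75−6) = 56/69.

56/69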